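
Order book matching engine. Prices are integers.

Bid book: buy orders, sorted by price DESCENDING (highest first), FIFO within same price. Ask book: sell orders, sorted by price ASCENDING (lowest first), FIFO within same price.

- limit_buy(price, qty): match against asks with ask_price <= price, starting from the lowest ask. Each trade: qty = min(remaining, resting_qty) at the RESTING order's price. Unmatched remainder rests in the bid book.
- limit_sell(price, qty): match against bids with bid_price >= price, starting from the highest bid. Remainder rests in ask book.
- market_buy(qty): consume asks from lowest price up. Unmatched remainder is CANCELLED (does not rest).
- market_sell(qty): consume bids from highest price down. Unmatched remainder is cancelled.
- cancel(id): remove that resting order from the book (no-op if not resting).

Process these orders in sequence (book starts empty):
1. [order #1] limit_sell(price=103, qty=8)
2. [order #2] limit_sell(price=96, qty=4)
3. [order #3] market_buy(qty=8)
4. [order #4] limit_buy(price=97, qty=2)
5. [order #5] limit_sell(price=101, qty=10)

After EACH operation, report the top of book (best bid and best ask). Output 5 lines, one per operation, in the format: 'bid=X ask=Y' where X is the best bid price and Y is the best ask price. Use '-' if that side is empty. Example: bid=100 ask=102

After op 1 [order #1] limit_sell(price=103, qty=8): fills=none; bids=[-] asks=[#1:8@103]
After op 2 [order #2] limit_sell(price=96, qty=4): fills=none; bids=[-] asks=[#2:4@96 #1:8@103]
After op 3 [order #3] market_buy(qty=8): fills=#3x#2:4@96 #3x#1:4@103; bids=[-] asks=[#1:4@103]
After op 4 [order #4] limit_buy(price=97, qty=2): fills=none; bids=[#4:2@97] asks=[#1:4@103]
After op 5 [order #5] limit_sell(price=101, qty=10): fills=none; bids=[#4:2@97] asks=[#5:10@101 #1:4@103]

Answer: bid=- ask=103
bid=- ask=96
bid=- ask=103
bid=97 ask=103
bid=97 ask=101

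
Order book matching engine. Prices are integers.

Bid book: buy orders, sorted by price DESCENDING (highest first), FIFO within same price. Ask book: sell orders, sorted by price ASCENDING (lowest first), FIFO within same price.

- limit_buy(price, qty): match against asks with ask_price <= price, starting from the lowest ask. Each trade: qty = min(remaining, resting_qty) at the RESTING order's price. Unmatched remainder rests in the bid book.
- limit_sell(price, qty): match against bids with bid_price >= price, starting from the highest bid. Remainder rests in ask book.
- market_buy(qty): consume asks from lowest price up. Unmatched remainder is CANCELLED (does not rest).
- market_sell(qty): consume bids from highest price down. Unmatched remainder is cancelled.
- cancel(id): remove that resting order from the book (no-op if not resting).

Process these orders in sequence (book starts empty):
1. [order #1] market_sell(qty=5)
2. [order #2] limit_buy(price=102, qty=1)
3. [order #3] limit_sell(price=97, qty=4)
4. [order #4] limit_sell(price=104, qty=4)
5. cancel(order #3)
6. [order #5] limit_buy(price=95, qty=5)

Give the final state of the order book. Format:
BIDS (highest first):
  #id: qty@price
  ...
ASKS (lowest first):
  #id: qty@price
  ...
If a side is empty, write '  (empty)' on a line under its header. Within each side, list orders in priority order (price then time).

After op 1 [order #1] market_sell(qty=5): fills=none; bids=[-] asks=[-]
After op 2 [order #2] limit_buy(price=102, qty=1): fills=none; bids=[#2:1@102] asks=[-]
After op 3 [order #3] limit_sell(price=97, qty=4): fills=#2x#3:1@102; bids=[-] asks=[#3:3@97]
After op 4 [order #4] limit_sell(price=104, qty=4): fills=none; bids=[-] asks=[#3:3@97 #4:4@104]
After op 5 cancel(order #3): fills=none; bids=[-] asks=[#4:4@104]
After op 6 [order #5] limit_buy(price=95, qty=5): fills=none; bids=[#5:5@95] asks=[#4:4@104]

Answer: BIDS (highest first):
  #5: 5@95
ASKS (lowest first):
  #4: 4@104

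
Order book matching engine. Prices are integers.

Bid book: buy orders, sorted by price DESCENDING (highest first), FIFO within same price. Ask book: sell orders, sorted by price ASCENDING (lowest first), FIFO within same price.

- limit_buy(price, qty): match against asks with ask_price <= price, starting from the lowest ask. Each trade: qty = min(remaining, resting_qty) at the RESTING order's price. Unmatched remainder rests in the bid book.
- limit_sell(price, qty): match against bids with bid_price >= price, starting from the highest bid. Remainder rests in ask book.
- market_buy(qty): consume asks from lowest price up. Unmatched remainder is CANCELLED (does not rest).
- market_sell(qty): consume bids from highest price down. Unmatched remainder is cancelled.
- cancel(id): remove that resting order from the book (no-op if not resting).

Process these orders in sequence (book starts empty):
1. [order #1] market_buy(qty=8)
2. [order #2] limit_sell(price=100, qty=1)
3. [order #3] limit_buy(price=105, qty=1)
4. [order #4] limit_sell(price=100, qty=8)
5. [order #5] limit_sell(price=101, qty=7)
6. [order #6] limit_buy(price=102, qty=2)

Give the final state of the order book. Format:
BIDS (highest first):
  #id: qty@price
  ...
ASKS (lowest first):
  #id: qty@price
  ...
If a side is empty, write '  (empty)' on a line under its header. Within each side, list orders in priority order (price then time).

Answer: BIDS (highest first):
  (empty)
ASKS (lowest first):
  #4: 6@100
  #5: 7@101

Derivation:
After op 1 [order #1] market_buy(qty=8): fills=none; bids=[-] asks=[-]
After op 2 [order #2] limit_sell(price=100, qty=1): fills=none; bids=[-] asks=[#2:1@100]
After op 3 [order #3] limit_buy(price=105, qty=1): fills=#3x#2:1@100; bids=[-] asks=[-]
After op 4 [order #4] limit_sell(price=100, qty=8): fills=none; bids=[-] asks=[#4:8@100]
After op 5 [order #5] limit_sell(price=101, qty=7): fills=none; bids=[-] asks=[#4:8@100 #5:7@101]
After op 6 [order #6] limit_buy(price=102, qty=2): fills=#6x#4:2@100; bids=[-] asks=[#4:6@100 #5:7@101]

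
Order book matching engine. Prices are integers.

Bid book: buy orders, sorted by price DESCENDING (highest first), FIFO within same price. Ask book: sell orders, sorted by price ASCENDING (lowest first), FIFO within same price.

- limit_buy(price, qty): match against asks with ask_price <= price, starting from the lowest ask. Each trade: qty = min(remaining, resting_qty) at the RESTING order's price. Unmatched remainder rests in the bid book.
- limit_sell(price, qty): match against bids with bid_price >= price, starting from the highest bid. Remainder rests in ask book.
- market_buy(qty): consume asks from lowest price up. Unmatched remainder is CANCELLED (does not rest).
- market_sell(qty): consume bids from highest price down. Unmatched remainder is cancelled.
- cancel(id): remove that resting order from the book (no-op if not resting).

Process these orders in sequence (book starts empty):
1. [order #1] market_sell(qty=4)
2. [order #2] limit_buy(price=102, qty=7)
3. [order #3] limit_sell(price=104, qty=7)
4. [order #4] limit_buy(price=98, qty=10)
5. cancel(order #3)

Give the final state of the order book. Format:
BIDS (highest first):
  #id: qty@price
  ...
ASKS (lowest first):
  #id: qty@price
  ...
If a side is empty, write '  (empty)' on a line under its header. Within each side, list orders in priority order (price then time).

After op 1 [order #1] market_sell(qty=4): fills=none; bids=[-] asks=[-]
After op 2 [order #2] limit_buy(price=102, qty=7): fills=none; bids=[#2:7@102] asks=[-]
After op 3 [order #3] limit_sell(price=104, qty=7): fills=none; bids=[#2:7@102] asks=[#3:7@104]
After op 4 [order #4] limit_buy(price=98, qty=10): fills=none; bids=[#2:7@102 #4:10@98] asks=[#3:7@104]
After op 5 cancel(order #3): fills=none; bids=[#2:7@102 #4:10@98] asks=[-]

Answer: BIDS (highest first):
  #2: 7@102
  #4: 10@98
ASKS (lowest first):
  (empty)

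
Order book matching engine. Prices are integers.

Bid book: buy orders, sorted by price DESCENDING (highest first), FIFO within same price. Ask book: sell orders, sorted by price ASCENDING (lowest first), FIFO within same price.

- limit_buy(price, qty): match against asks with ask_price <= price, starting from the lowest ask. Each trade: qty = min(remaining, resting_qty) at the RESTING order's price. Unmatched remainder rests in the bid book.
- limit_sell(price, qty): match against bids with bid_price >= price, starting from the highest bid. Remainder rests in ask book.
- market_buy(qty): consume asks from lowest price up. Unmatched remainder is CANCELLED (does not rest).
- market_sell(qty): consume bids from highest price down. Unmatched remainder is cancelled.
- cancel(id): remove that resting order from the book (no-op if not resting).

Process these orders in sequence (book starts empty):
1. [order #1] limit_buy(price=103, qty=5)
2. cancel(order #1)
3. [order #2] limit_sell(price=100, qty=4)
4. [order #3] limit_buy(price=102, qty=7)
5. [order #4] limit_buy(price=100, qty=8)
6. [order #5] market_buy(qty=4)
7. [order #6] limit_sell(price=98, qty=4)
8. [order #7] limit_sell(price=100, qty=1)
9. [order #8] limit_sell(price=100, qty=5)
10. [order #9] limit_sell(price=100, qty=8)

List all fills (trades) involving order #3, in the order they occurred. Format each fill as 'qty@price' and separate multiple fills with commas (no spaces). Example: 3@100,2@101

Answer: 4@100,3@102

Derivation:
After op 1 [order #1] limit_buy(price=103, qty=5): fills=none; bids=[#1:5@103] asks=[-]
After op 2 cancel(order #1): fills=none; bids=[-] asks=[-]
After op 3 [order #2] limit_sell(price=100, qty=4): fills=none; bids=[-] asks=[#2:4@100]
After op 4 [order #3] limit_buy(price=102, qty=7): fills=#3x#2:4@100; bids=[#3:3@102] asks=[-]
After op 5 [order #4] limit_buy(price=100, qty=8): fills=none; bids=[#3:3@102 #4:8@100] asks=[-]
After op 6 [order #5] market_buy(qty=4): fills=none; bids=[#3:3@102 #4:8@100] asks=[-]
After op 7 [order #6] limit_sell(price=98, qty=4): fills=#3x#6:3@102 #4x#6:1@100; bids=[#4:7@100] asks=[-]
After op 8 [order #7] limit_sell(price=100, qty=1): fills=#4x#7:1@100; bids=[#4:6@100] asks=[-]
After op 9 [order #8] limit_sell(price=100, qty=5): fills=#4x#8:5@100; bids=[#4:1@100] asks=[-]
After op 10 [order #9] limit_sell(price=100, qty=8): fills=#4x#9:1@100; bids=[-] asks=[#9:7@100]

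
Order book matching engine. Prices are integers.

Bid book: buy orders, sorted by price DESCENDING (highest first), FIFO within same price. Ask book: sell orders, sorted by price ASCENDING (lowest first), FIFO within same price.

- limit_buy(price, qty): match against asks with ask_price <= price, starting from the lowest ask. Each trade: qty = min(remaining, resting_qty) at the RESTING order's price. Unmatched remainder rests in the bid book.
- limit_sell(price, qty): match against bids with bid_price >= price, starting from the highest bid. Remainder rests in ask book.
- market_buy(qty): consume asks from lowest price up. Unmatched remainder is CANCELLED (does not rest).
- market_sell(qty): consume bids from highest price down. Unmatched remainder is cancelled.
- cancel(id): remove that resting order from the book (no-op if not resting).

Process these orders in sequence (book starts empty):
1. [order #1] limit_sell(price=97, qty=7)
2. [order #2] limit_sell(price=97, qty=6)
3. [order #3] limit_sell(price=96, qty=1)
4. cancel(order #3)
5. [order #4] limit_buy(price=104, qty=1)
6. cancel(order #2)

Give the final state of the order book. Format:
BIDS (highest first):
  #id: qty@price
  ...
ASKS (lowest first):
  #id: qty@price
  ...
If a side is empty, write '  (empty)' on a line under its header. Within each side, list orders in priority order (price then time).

Answer: BIDS (highest first):
  (empty)
ASKS (lowest first):
  #1: 6@97

Derivation:
After op 1 [order #1] limit_sell(price=97, qty=7): fills=none; bids=[-] asks=[#1:7@97]
After op 2 [order #2] limit_sell(price=97, qty=6): fills=none; bids=[-] asks=[#1:7@97 #2:6@97]
After op 3 [order #3] limit_sell(price=96, qty=1): fills=none; bids=[-] asks=[#3:1@96 #1:7@97 #2:6@97]
After op 4 cancel(order #3): fills=none; bids=[-] asks=[#1:7@97 #2:6@97]
After op 5 [order #4] limit_buy(price=104, qty=1): fills=#4x#1:1@97; bids=[-] asks=[#1:6@97 #2:6@97]
After op 6 cancel(order #2): fills=none; bids=[-] asks=[#1:6@97]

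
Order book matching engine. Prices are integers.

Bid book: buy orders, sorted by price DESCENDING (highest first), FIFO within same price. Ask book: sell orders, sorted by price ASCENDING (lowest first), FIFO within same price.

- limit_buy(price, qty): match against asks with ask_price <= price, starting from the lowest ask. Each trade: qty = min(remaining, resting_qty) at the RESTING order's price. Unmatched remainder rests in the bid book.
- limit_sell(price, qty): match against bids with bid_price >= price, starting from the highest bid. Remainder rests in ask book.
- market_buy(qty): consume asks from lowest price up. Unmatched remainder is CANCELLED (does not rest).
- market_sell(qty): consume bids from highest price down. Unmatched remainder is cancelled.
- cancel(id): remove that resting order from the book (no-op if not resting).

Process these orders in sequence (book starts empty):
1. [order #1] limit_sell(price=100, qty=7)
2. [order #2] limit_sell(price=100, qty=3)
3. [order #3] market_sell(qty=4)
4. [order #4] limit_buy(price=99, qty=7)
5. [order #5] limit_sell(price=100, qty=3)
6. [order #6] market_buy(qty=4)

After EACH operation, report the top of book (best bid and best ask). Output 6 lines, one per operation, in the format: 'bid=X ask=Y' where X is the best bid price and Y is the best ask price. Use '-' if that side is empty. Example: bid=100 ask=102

After op 1 [order #1] limit_sell(price=100, qty=7): fills=none; bids=[-] asks=[#1:7@100]
After op 2 [order #2] limit_sell(price=100, qty=3): fills=none; bids=[-] asks=[#1:7@100 #2:3@100]
After op 3 [order #3] market_sell(qty=4): fills=none; bids=[-] asks=[#1:7@100 #2:3@100]
After op 4 [order #4] limit_buy(price=99, qty=7): fills=none; bids=[#4:7@99] asks=[#1:7@100 #2:3@100]
After op 5 [order #5] limit_sell(price=100, qty=3): fills=none; bids=[#4:7@99] asks=[#1:7@100 #2:3@100 #5:3@100]
After op 6 [order #6] market_buy(qty=4): fills=#6x#1:4@100; bids=[#4:7@99] asks=[#1:3@100 #2:3@100 #5:3@100]

Answer: bid=- ask=100
bid=- ask=100
bid=- ask=100
bid=99 ask=100
bid=99 ask=100
bid=99 ask=100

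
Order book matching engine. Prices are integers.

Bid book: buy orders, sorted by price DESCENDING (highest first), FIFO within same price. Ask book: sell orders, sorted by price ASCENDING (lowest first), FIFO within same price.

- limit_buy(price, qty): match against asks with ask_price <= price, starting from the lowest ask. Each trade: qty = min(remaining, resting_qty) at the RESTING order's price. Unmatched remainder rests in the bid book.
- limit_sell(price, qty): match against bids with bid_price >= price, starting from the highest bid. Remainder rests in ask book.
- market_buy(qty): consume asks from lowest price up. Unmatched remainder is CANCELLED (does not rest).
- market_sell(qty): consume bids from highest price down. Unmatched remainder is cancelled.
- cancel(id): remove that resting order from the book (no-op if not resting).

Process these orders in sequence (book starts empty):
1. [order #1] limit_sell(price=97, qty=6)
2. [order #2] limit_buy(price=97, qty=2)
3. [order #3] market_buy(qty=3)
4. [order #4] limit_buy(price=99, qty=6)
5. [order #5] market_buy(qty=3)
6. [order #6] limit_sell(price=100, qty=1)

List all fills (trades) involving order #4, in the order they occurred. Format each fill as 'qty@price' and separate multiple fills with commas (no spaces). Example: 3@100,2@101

After op 1 [order #1] limit_sell(price=97, qty=6): fills=none; bids=[-] asks=[#1:6@97]
After op 2 [order #2] limit_buy(price=97, qty=2): fills=#2x#1:2@97; bids=[-] asks=[#1:4@97]
After op 3 [order #3] market_buy(qty=3): fills=#3x#1:3@97; bids=[-] asks=[#1:1@97]
After op 4 [order #4] limit_buy(price=99, qty=6): fills=#4x#1:1@97; bids=[#4:5@99] asks=[-]
After op 5 [order #5] market_buy(qty=3): fills=none; bids=[#4:5@99] asks=[-]
After op 6 [order #6] limit_sell(price=100, qty=1): fills=none; bids=[#4:5@99] asks=[#6:1@100]

Answer: 1@97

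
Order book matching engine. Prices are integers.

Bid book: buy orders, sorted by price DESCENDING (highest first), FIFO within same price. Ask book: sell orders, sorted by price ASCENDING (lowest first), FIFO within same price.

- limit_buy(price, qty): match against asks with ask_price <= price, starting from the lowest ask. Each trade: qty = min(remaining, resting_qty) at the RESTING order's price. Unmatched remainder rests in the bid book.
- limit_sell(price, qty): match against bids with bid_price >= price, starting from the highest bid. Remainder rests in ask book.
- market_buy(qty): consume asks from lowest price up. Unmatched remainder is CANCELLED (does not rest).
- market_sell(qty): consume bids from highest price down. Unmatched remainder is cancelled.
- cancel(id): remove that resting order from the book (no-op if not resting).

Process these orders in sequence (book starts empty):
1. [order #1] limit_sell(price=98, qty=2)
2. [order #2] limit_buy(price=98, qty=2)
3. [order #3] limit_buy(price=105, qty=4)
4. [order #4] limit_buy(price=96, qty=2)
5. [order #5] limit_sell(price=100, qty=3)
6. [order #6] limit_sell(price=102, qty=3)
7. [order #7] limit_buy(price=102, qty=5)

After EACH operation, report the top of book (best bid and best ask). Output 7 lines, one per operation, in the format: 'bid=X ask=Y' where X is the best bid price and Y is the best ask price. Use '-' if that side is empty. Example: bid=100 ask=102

Answer: bid=- ask=98
bid=- ask=-
bid=105 ask=-
bid=105 ask=-
bid=105 ask=-
bid=96 ask=102
bid=102 ask=-

Derivation:
After op 1 [order #1] limit_sell(price=98, qty=2): fills=none; bids=[-] asks=[#1:2@98]
After op 2 [order #2] limit_buy(price=98, qty=2): fills=#2x#1:2@98; bids=[-] asks=[-]
After op 3 [order #3] limit_buy(price=105, qty=4): fills=none; bids=[#3:4@105] asks=[-]
After op 4 [order #4] limit_buy(price=96, qty=2): fills=none; bids=[#3:4@105 #4:2@96] asks=[-]
After op 5 [order #5] limit_sell(price=100, qty=3): fills=#3x#5:3@105; bids=[#3:1@105 #4:2@96] asks=[-]
After op 6 [order #6] limit_sell(price=102, qty=3): fills=#3x#6:1@105; bids=[#4:2@96] asks=[#6:2@102]
After op 7 [order #7] limit_buy(price=102, qty=5): fills=#7x#6:2@102; bids=[#7:3@102 #4:2@96] asks=[-]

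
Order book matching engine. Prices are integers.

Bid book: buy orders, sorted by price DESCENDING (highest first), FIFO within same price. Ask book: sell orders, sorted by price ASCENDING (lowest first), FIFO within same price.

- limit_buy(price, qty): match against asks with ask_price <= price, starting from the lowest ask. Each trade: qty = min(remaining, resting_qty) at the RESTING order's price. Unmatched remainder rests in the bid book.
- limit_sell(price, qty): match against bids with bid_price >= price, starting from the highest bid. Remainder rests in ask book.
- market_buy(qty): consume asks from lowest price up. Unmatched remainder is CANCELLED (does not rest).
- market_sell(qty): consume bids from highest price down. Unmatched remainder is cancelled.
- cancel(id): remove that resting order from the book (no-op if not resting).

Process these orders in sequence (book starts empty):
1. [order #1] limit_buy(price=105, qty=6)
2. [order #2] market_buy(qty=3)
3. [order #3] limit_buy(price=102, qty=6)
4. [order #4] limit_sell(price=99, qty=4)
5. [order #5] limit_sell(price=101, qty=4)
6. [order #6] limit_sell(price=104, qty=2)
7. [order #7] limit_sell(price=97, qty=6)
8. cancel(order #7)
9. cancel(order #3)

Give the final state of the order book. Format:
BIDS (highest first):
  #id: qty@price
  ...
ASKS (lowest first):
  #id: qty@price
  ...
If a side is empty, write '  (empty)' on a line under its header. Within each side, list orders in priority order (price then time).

After op 1 [order #1] limit_buy(price=105, qty=6): fills=none; bids=[#1:6@105] asks=[-]
After op 2 [order #2] market_buy(qty=3): fills=none; bids=[#1:6@105] asks=[-]
After op 3 [order #3] limit_buy(price=102, qty=6): fills=none; bids=[#1:6@105 #3:6@102] asks=[-]
After op 4 [order #4] limit_sell(price=99, qty=4): fills=#1x#4:4@105; bids=[#1:2@105 #3:6@102] asks=[-]
After op 5 [order #5] limit_sell(price=101, qty=4): fills=#1x#5:2@105 #3x#5:2@102; bids=[#3:4@102] asks=[-]
After op 6 [order #6] limit_sell(price=104, qty=2): fills=none; bids=[#3:4@102] asks=[#6:2@104]
After op 7 [order #7] limit_sell(price=97, qty=6): fills=#3x#7:4@102; bids=[-] asks=[#7:2@97 #6:2@104]
After op 8 cancel(order #7): fills=none; bids=[-] asks=[#6:2@104]
After op 9 cancel(order #3): fills=none; bids=[-] asks=[#6:2@104]

Answer: BIDS (highest first):
  (empty)
ASKS (lowest first):
  #6: 2@104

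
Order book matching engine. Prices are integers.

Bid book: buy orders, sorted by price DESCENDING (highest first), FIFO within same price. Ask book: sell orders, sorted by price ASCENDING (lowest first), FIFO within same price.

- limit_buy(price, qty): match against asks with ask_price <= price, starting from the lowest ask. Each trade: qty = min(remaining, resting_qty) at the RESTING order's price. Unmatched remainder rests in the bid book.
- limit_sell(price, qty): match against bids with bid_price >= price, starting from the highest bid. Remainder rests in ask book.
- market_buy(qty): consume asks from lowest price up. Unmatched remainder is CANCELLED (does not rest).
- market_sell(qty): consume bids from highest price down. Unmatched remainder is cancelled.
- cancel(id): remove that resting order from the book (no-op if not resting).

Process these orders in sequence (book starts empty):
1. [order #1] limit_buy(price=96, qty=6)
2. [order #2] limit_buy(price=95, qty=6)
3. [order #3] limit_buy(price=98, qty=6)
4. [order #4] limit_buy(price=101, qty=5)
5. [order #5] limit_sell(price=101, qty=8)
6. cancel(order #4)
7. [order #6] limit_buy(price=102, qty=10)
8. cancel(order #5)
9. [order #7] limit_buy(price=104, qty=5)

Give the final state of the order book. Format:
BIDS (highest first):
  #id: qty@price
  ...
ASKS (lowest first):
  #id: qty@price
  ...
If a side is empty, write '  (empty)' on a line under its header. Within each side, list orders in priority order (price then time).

Answer: BIDS (highest first):
  #7: 5@104
  #6: 7@102
  #3: 6@98
  #1: 6@96
  #2: 6@95
ASKS (lowest first):
  (empty)

Derivation:
After op 1 [order #1] limit_buy(price=96, qty=6): fills=none; bids=[#1:6@96] asks=[-]
After op 2 [order #2] limit_buy(price=95, qty=6): fills=none; bids=[#1:6@96 #2:6@95] asks=[-]
After op 3 [order #3] limit_buy(price=98, qty=6): fills=none; bids=[#3:6@98 #1:6@96 #2:6@95] asks=[-]
After op 4 [order #4] limit_buy(price=101, qty=5): fills=none; bids=[#4:5@101 #3:6@98 #1:6@96 #2:6@95] asks=[-]
After op 5 [order #5] limit_sell(price=101, qty=8): fills=#4x#5:5@101; bids=[#3:6@98 #1:6@96 #2:6@95] asks=[#5:3@101]
After op 6 cancel(order #4): fills=none; bids=[#3:6@98 #1:6@96 #2:6@95] asks=[#5:3@101]
After op 7 [order #6] limit_buy(price=102, qty=10): fills=#6x#5:3@101; bids=[#6:7@102 #3:6@98 #1:6@96 #2:6@95] asks=[-]
After op 8 cancel(order #5): fills=none; bids=[#6:7@102 #3:6@98 #1:6@96 #2:6@95] asks=[-]
After op 9 [order #7] limit_buy(price=104, qty=5): fills=none; bids=[#7:5@104 #6:7@102 #3:6@98 #1:6@96 #2:6@95] asks=[-]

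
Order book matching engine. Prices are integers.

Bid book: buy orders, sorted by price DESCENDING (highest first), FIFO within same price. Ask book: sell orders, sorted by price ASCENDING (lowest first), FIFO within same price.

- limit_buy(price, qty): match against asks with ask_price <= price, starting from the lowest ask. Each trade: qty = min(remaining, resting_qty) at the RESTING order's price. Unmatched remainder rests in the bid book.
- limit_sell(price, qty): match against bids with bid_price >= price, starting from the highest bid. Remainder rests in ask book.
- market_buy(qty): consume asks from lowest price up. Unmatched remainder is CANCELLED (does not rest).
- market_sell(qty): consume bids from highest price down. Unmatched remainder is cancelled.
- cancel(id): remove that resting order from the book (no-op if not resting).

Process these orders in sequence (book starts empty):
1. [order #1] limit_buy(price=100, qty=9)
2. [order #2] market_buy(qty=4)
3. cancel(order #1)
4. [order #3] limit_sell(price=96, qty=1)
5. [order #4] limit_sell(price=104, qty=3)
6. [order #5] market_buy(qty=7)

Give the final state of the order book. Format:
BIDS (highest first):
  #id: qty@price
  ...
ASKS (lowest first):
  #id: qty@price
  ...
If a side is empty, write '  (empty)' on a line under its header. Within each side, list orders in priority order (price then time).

Answer: BIDS (highest first):
  (empty)
ASKS (lowest first):
  (empty)

Derivation:
After op 1 [order #1] limit_buy(price=100, qty=9): fills=none; bids=[#1:9@100] asks=[-]
After op 2 [order #2] market_buy(qty=4): fills=none; bids=[#1:9@100] asks=[-]
After op 3 cancel(order #1): fills=none; bids=[-] asks=[-]
After op 4 [order #3] limit_sell(price=96, qty=1): fills=none; bids=[-] asks=[#3:1@96]
After op 5 [order #4] limit_sell(price=104, qty=3): fills=none; bids=[-] asks=[#3:1@96 #4:3@104]
After op 6 [order #5] market_buy(qty=7): fills=#5x#3:1@96 #5x#4:3@104; bids=[-] asks=[-]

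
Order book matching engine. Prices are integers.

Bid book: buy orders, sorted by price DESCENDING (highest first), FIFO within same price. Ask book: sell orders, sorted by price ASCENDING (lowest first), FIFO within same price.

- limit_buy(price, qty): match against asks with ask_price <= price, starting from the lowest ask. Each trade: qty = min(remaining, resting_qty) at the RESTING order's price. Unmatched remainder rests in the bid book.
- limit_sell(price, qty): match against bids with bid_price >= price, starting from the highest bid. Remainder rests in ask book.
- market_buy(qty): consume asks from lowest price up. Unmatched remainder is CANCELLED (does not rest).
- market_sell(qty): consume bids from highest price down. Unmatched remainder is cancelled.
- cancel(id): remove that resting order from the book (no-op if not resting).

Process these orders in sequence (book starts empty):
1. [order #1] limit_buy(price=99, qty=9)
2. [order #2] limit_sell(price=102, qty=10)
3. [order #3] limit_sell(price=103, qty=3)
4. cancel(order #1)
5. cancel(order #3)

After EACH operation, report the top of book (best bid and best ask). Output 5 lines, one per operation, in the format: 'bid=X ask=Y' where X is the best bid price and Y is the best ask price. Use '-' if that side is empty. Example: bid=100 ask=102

After op 1 [order #1] limit_buy(price=99, qty=9): fills=none; bids=[#1:9@99] asks=[-]
After op 2 [order #2] limit_sell(price=102, qty=10): fills=none; bids=[#1:9@99] asks=[#2:10@102]
After op 3 [order #3] limit_sell(price=103, qty=3): fills=none; bids=[#1:9@99] asks=[#2:10@102 #3:3@103]
After op 4 cancel(order #1): fills=none; bids=[-] asks=[#2:10@102 #3:3@103]
After op 5 cancel(order #3): fills=none; bids=[-] asks=[#2:10@102]

Answer: bid=99 ask=-
bid=99 ask=102
bid=99 ask=102
bid=- ask=102
bid=- ask=102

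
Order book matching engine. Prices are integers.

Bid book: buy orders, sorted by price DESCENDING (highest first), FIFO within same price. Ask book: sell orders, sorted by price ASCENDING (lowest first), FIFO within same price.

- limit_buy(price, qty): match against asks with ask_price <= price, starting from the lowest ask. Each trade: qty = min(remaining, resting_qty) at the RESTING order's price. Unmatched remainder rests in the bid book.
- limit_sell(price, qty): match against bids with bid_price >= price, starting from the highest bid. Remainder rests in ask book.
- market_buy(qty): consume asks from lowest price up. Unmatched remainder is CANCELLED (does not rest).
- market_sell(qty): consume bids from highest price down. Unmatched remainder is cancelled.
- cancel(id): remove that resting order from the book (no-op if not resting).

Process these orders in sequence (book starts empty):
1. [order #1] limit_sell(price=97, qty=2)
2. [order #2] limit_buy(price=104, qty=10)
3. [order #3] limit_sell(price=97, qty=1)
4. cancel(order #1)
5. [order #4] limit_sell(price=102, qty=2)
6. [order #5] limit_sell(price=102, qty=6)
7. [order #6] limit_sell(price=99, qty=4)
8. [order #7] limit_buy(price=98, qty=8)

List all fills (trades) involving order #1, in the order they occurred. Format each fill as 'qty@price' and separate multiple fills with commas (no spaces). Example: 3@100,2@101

Answer: 2@97

Derivation:
After op 1 [order #1] limit_sell(price=97, qty=2): fills=none; bids=[-] asks=[#1:2@97]
After op 2 [order #2] limit_buy(price=104, qty=10): fills=#2x#1:2@97; bids=[#2:8@104] asks=[-]
After op 3 [order #3] limit_sell(price=97, qty=1): fills=#2x#3:1@104; bids=[#2:7@104] asks=[-]
After op 4 cancel(order #1): fills=none; bids=[#2:7@104] asks=[-]
After op 5 [order #4] limit_sell(price=102, qty=2): fills=#2x#4:2@104; bids=[#2:5@104] asks=[-]
After op 6 [order #5] limit_sell(price=102, qty=6): fills=#2x#5:5@104; bids=[-] asks=[#5:1@102]
After op 7 [order #6] limit_sell(price=99, qty=4): fills=none; bids=[-] asks=[#6:4@99 #5:1@102]
After op 8 [order #7] limit_buy(price=98, qty=8): fills=none; bids=[#7:8@98] asks=[#6:4@99 #5:1@102]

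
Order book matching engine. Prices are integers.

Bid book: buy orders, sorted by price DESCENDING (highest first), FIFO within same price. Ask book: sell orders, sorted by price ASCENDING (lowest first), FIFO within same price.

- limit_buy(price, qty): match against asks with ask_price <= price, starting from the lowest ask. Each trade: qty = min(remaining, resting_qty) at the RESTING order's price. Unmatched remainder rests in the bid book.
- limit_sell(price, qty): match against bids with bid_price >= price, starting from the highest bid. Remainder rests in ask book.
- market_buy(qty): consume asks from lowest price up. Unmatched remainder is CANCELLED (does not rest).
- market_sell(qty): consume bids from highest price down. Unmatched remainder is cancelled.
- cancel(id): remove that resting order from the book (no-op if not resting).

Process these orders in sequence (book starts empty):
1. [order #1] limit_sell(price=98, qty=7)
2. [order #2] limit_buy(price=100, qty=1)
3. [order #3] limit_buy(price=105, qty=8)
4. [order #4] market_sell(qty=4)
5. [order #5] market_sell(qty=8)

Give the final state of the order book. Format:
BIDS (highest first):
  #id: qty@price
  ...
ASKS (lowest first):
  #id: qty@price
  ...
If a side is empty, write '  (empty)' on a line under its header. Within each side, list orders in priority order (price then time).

Answer: BIDS (highest first):
  (empty)
ASKS (lowest first):
  (empty)

Derivation:
After op 1 [order #1] limit_sell(price=98, qty=7): fills=none; bids=[-] asks=[#1:7@98]
After op 2 [order #2] limit_buy(price=100, qty=1): fills=#2x#1:1@98; bids=[-] asks=[#1:6@98]
After op 3 [order #3] limit_buy(price=105, qty=8): fills=#3x#1:6@98; bids=[#3:2@105] asks=[-]
After op 4 [order #4] market_sell(qty=4): fills=#3x#4:2@105; bids=[-] asks=[-]
After op 5 [order #5] market_sell(qty=8): fills=none; bids=[-] asks=[-]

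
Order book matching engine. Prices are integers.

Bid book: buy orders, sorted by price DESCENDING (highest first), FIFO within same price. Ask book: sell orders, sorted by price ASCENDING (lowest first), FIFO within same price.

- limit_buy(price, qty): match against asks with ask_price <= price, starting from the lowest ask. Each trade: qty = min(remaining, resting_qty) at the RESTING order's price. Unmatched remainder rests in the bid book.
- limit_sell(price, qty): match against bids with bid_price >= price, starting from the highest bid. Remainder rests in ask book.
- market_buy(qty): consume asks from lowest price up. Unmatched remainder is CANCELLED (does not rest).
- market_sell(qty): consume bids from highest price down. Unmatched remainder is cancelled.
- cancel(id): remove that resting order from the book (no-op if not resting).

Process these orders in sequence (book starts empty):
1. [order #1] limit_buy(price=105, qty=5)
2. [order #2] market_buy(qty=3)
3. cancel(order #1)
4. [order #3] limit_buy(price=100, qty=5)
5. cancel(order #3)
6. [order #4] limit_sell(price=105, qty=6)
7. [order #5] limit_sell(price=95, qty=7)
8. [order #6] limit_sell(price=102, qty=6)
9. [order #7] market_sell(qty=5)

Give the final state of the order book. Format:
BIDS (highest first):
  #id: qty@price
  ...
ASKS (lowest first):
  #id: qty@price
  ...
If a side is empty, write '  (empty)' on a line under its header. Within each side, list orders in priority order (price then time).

Answer: BIDS (highest first):
  (empty)
ASKS (lowest first):
  #5: 7@95
  #6: 6@102
  #4: 6@105

Derivation:
After op 1 [order #1] limit_buy(price=105, qty=5): fills=none; bids=[#1:5@105] asks=[-]
After op 2 [order #2] market_buy(qty=3): fills=none; bids=[#1:5@105] asks=[-]
After op 3 cancel(order #1): fills=none; bids=[-] asks=[-]
After op 4 [order #3] limit_buy(price=100, qty=5): fills=none; bids=[#3:5@100] asks=[-]
After op 5 cancel(order #3): fills=none; bids=[-] asks=[-]
After op 6 [order #4] limit_sell(price=105, qty=6): fills=none; bids=[-] asks=[#4:6@105]
After op 7 [order #5] limit_sell(price=95, qty=7): fills=none; bids=[-] asks=[#5:7@95 #4:6@105]
After op 8 [order #6] limit_sell(price=102, qty=6): fills=none; bids=[-] asks=[#5:7@95 #6:6@102 #4:6@105]
After op 9 [order #7] market_sell(qty=5): fills=none; bids=[-] asks=[#5:7@95 #6:6@102 #4:6@105]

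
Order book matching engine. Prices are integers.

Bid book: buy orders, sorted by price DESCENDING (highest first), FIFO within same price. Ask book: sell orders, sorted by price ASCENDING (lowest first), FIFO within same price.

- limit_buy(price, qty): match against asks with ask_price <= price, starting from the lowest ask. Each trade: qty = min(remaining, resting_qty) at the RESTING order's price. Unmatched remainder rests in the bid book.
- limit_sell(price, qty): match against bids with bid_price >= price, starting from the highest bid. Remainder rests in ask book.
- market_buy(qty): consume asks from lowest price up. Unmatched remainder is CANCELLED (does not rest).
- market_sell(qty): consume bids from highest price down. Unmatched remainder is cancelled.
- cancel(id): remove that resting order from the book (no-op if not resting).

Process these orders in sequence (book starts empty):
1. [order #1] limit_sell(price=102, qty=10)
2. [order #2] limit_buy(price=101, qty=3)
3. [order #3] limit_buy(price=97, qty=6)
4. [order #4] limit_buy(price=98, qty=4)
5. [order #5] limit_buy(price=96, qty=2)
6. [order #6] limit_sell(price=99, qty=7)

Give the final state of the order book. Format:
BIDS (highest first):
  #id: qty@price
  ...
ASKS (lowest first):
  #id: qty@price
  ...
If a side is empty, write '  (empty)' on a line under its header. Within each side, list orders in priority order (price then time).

After op 1 [order #1] limit_sell(price=102, qty=10): fills=none; bids=[-] asks=[#1:10@102]
After op 2 [order #2] limit_buy(price=101, qty=3): fills=none; bids=[#2:3@101] asks=[#1:10@102]
After op 3 [order #3] limit_buy(price=97, qty=6): fills=none; bids=[#2:3@101 #3:6@97] asks=[#1:10@102]
After op 4 [order #4] limit_buy(price=98, qty=4): fills=none; bids=[#2:3@101 #4:4@98 #3:6@97] asks=[#1:10@102]
After op 5 [order #5] limit_buy(price=96, qty=2): fills=none; bids=[#2:3@101 #4:4@98 #3:6@97 #5:2@96] asks=[#1:10@102]
After op 6 [order #6] limit_sell(price=99, qty=7): fills=#2x#6:3@101; bids=[#4:4@98 #3:6@97 #5:2@96] asks=[#6:4@99 #1:10@102]

Answer: BIDS (highest first):
  #4: 4@98
  #3: 6@97
  #5: 2@96
ASKS (lowest first):
  #6: 4@99
  #1: 10@102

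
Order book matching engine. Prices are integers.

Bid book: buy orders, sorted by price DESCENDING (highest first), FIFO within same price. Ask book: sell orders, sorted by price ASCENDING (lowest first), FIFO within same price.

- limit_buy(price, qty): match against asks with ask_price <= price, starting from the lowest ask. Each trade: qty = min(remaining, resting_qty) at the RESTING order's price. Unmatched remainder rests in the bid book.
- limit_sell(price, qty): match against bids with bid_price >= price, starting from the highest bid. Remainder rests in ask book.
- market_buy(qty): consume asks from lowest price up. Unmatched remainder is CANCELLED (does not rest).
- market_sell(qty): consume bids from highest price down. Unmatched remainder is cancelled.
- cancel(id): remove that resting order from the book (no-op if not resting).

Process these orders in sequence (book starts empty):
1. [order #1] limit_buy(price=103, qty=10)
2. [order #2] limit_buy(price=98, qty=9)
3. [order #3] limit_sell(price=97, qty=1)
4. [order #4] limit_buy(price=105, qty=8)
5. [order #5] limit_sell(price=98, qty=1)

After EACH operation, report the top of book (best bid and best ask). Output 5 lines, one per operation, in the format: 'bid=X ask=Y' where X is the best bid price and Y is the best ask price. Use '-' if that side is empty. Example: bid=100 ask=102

After op 1 [order #1] limit_buy(price=103, qty=10): fills=none; bids=[#1:10@103] asks=[-]
After op 2 [order #2] limit_buy(price=98, qty=9): fills=none; bids=[#1:10@103 #2:9@98] asks=[-]
After op 3 [order #3] limit_sell(price=97, qty=1): fills=#1x#3:1@103; bids=[#1:9@103 #2:9@98] asks=[-]
After op 4 [order #4] limit_buy(price=105, qty=8): fills=none; bids=[#4:8@105 #1:9@103 #2:9@98] asks=[-]
After op 5 [order #5] limit_sell(price=98, qty=1): fills=#4x#5:1@105; bids=[#4:7@105 #1:9@103 #2:9@98] asks=[-]

Answer: bid=103 ask=-
bid=103 ask=-
bid=103 ask=-
bid=105 ask=-
bid=105 ask=-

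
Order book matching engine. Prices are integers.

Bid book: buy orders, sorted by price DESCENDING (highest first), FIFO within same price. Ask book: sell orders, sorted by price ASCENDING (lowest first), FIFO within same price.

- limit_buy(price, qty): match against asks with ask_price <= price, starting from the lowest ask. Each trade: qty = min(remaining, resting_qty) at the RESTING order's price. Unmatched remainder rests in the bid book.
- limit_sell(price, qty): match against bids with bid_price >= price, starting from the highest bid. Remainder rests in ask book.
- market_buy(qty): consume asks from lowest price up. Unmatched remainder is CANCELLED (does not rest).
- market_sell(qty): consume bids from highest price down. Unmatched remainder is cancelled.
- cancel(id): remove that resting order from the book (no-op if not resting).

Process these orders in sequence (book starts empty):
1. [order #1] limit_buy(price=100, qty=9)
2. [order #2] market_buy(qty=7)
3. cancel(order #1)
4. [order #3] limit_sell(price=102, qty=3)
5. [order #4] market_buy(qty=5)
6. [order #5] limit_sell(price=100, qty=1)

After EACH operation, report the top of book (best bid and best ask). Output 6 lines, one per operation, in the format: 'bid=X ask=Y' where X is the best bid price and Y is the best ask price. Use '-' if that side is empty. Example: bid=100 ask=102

After op 1 [order #1] limit_buy(price=100, qty=9): fills=none; bids=[#1:9@100] asks=[-]
After op 2 [order #2] market_buy(qty=7): fills=none; bids=[#1:9@100] asks=[-]
After op 3 cancel(order #1): fills=none; bids=[-] asks=[-]
After op 4 [order #3] limit_sell(price=102, qty=3): fills=none; bids=[-] asks=[#3:3@102]
After op 5 [order #4] market_buy(qty=5): fills=#4x#3:3@102; bids=[-] asks=[-]
After op 6 [order #5] limit_sell(price=100, qty=1): fills=none; bids=[-] asks=[#5:1@100]

Answer: bid=100 ask=-
bid=100 ask=-
bid=- ask=-
bid=- ask=102
bid=- ask=-
bid=- ask=100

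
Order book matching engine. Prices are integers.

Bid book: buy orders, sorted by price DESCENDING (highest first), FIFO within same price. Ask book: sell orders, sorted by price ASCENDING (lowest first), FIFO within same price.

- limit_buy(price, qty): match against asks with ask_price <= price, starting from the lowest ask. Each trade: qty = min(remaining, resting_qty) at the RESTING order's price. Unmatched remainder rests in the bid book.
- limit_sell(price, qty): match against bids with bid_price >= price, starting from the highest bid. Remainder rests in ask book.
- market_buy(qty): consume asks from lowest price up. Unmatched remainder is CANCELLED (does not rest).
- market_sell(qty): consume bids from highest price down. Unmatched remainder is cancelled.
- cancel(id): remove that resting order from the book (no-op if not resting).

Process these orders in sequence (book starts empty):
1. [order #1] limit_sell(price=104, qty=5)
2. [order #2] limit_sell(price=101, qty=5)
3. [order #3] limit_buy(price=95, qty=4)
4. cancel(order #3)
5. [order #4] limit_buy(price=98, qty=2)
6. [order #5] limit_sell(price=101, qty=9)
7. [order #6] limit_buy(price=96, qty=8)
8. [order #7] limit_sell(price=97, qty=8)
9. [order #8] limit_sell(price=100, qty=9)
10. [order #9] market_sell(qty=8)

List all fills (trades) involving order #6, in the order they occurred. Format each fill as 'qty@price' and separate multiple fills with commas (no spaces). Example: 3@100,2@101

Answer: 8@96

Derivation:
After op 1 [order #1] limit_sell(price=104, qty=5): fills=none; bids=[-] asks=[#1:5@104]
After op 2 [order #2] limit_sell(price=101, qty=5): fills=none; bids=[-] asks=[#2:5@101 #1:5@104]
After op 3 [order #3] limit_buy(price=95, qty=4): fills=none; bids=[#3:4@95] asks=[#2:5@101 #1:5@104]
After op 4 cancel(order #3): fills=none; bids=[-] asks=[#2:5@101 #1:5@104]
After op 5 [order #4] limit_buy(price=98, qty=2): fills=none; bids=[#4:2@98] asks=[#2:5@101 #1:5@104]
After op 6 [order #5] limit_sell(price=101, qty=9): fills=none; bids=[#4:2@98] asks=[#2:5@101 #5:9@101 #1:5@104]
After op 7 [order #6] limit_buy(price=96, qty=8): fills=none; bids=[#4:2@98 #6:8@96] asks=[#2:5@101 #5:9@101 #1:5@104]
After op 8 [order #7] limit_sell(price=97, qty=8): fills=#4x#7:2@98; bids=[#6:8@96] asks=[#7:6@97 #2:5@101 #5:9@101 #1:5@104]
After op 9 [order #8] limit_sell(price=100, qty=9): fills=none; bids=[#6:8@96] asks=[#7:6@97 #8:9@100 #2:5@101 #5:9@101 #1:5@104]
After op 10 [order #9] market_sell(qty=8): fills=#6x#9:8@96; bids=[-] asks=[#7:6@97 #8:9@100 #2:5@101 #5:9@101 #1:5@104]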